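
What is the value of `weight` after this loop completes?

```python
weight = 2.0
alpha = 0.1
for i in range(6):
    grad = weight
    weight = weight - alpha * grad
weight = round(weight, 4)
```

Gradient descent: w = 2.0 * (1 - 0.1)^6
`weight` takes the values: 2.0 → 1.8 → 1.62 → 1.458 → 1.3122 → 1.18098 → 1.062882 → 1.0629

Answer: 1.0629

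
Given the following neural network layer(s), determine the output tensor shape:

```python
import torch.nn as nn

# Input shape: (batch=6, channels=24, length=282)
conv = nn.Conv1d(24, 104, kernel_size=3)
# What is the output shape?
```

Input: (6, 24, 282) -> Output: (6, 104, 280)

Answer: (6, 104, 280)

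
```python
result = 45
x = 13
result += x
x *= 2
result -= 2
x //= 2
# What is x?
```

Trace:
`result = 45` → result = 45
`x = 13` → x = 13
`result += x` → result = 58
`x *= 2` → x = 26
`result -= 2` → result = 56
`x //= 2` → x = 13
So x = 13

Answer: 13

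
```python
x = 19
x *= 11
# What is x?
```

Trace:
`x = 19` → x = 19
`x *= 11` → x = 209
So x = 209

Answer: 209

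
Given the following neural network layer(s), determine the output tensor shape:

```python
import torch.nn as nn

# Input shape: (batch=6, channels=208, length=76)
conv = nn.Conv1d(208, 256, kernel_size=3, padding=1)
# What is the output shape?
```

Input: (6, 208, 76) -> Output: (6, 256, 76)

Answer: (6, 256, 76)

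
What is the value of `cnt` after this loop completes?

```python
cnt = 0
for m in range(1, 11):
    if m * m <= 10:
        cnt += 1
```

Count numbers where m² ≤ 10
`cnt` takes the values: 0 → 1 → 2 → 3

Answer: 3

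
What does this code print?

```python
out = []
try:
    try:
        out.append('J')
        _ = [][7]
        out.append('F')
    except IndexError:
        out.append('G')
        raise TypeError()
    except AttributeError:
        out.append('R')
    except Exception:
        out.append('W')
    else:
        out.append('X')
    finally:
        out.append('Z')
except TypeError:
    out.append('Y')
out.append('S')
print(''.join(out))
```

Execution trace: 'J' (try body) → 'G' (except IndexError) → 'Z' (finally) → 'Y' (outer except TypeError) → 'S' (after the try/except). Output: JGZYS

Answer: JGZYS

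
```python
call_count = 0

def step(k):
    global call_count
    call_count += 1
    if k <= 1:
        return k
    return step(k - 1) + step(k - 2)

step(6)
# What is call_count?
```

Calls(k) = 1 + Calls(k-1) + Calls(k-2); Calls(0)=Calls(1)=1. For k=6 this gives 25.

Answer: 25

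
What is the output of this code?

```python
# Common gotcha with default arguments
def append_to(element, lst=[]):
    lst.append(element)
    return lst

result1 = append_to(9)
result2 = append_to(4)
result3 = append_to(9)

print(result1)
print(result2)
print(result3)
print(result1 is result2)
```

Key concept: mutable default argument gotcha.
Step by step:
`result1 = append_to(9)` → result1 = [9]
`result2 = append_to(4)` → result1 = [9, 4] (same object as result2); result2 = [9, 4] (same object as result1)
`result3 = append_to(9)` → result1 = [9, 4, 9] (same object as result2, result3); result2 = [9, 4, 9] (same object as result1, result3); result3 = [9, 4, 9] (same object as result1, result2)
`print(result1)` → prints [9, 4, 9]
`print(result2)` → prints [9, 4, 9]
`print(result3)` → prints [9, 4, 9]
`print(result1 is result2)` → prints True

Answer:
[9, 4, 9]
[9, 4, 9]
[9, 4, 9]
True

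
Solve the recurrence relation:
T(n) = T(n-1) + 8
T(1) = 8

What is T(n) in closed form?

Unrolling: T(n) = T(1) + 8·(n-1) = 8 + 8(n-1) = 8n.

Answer: T(n) = 8n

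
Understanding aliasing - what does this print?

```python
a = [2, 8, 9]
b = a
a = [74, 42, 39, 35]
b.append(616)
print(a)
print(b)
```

Key concept: rebinding vs mutation: a is rebound to a new list, b still points at the original.
Step by step:
`a = [2, 8, 9]` → a = [2, 8, 9]
`b = a` → b = [2, 8, 9] (same object as a)
`a = [74, 42, 39, 35]` → a = [74, 42, 39, 35]
`b.append(616)` → b = [2, 8, 9, 616]
`print(a)` → prints [74, 42, 39, 35]
`print(b)` → prints [2, 8, 9, 616]

Answer:
[74, 42, 39, 35]
[2, 8, 9, 616]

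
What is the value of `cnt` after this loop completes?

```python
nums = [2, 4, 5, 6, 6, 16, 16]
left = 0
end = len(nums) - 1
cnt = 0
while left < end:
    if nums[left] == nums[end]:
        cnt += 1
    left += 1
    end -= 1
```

Count matching pairs from ends
`cnt` takes the values: 0

Answer: 0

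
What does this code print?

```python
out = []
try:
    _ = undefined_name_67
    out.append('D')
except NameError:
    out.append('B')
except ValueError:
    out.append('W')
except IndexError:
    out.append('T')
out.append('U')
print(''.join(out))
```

Execution trace: 'B' (except NameError) → 'U' (after the try/except). Output: BU

Answer: BU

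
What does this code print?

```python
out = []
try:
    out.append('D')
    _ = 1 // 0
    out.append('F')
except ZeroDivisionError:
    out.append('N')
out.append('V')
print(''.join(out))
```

Execution trace: 'D' (try body) → 'N' (except ZeroDivisionError) → 'V' (after the try/except). Output: DNV

Answer: DNV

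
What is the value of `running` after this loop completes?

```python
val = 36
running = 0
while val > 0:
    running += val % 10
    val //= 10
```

Sum digits of 36
`running` takes the values: 0 → 6 → 9

Answer: 9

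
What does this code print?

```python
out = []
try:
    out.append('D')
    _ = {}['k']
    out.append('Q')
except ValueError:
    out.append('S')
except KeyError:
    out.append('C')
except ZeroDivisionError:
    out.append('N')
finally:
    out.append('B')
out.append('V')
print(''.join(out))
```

Execution trace: 'D' (try body) → 'C' (except KeyError) → 'B' (finally) → 'V' (after the try/except). Output: DCBV

Answer: DCBV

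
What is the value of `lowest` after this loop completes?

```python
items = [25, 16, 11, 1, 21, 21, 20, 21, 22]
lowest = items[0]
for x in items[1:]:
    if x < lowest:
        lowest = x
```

Minimum of [25, 16, 11, 1, 21, 21, 20, 21, 22]
`lowest` takes the values: 25 → 16 → 11 → 1

Answer: 1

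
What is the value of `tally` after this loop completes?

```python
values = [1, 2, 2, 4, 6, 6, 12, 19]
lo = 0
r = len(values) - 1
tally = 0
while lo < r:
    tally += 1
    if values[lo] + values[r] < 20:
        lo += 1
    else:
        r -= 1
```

Steps to find pair summing to 20
`tally` takes the values: 0 → 1 → 2 → 3 → 4 → 5 → 6 → 7

Answer: 7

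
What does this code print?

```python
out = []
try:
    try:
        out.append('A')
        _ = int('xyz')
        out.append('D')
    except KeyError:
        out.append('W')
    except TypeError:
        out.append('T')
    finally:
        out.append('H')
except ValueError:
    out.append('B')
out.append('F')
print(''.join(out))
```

Execution trace: 'A' (inner try body) → 'H' (inner finally) → 'B' (outer except ValueError) → 'F' (after the try/except). Output: AHBF

Answer: AHBF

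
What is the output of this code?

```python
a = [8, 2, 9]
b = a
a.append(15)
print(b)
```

Key concept: basic list aliasing.
Step by step:
`a = [8, 2, 9]` → a = [8, 2, 9]
`b = a` → b = [8, 2, 9] (same object as a)
`a.append(15)` → a = [8, 2, 9, 15] (same object as b); b = [8, 2, 9, 15] (same object as a)
`print(b)` → prints [8, 2, 9, 15]

Answer: [8, 2, 9, 15]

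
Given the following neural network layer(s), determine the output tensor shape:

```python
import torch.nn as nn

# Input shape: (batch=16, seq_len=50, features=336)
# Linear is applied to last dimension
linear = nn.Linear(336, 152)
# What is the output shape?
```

Input: (16, 50, 336) -> Output: (16, 50, 152)

Answer: (16, 50, 152)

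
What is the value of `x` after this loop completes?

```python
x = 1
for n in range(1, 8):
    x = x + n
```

Start at 1, add 1 through 7
`x` takes the values: 1 → 2 → 4 → 7 → 11 → 16 → 22 → 29

Answer: 29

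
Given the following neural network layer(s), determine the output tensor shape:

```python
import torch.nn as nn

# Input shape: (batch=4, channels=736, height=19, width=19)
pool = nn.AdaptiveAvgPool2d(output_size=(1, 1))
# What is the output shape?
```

Input: (4, 736, 19, 19) -> Output: (4, 736, 1, 1)

Answer: (4, 736, 1, 1)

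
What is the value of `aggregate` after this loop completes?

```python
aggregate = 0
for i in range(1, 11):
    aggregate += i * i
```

Sum of squares 1² to 10² = 385
`aggregate` takes the values: 0 → 1 → 5 → 14 → 30 → 55 → 91 → 140 → 204 → 285 → 385

Answer: 385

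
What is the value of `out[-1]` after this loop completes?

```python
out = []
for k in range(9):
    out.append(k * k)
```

Last element of squares 0 to 8
`out` takes the values: [] → [0] → [0, 1] → [0, 1, 4] → [0, 1, 4, 9] → [0, 1, 4, 9, 16] → [0, 1, 4, 9, 16, 25] → [0, 1, 4, 9, 16, 25, 36] → [0, 1, 4, 9, 16, 25, 36, 49] → [0, 1, 4, 9, 16, 25, 36, 49, 64]
So `out[-1]` = 64

Answer: 64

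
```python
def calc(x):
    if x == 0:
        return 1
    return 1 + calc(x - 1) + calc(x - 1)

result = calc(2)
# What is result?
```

calc(x) = 1 + 2·calc(x-1), calc(0)=1. Closed form: (1+1)·2^2 - 1 = 7.

Answer: 7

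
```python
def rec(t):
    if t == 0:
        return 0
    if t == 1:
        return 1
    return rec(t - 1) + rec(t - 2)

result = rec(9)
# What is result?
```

Build up from base cases: rec(0)=0, rec(1)=1, rec(2)=1, rec(3)=2, rec(4)=3, rec(5)=5, rec(6)=8, ..., rec(9)=34

Answer: 34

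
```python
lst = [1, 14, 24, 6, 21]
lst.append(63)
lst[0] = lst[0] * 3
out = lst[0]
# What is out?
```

Trace:
`lst = [1, 14, 24, 6, 21]` → lst = [1, 14, 24, 6, 21]
`lst.append(63)` → lst = [1, 14, 24, 6, 21, 63]
`lst[0] = lst[0] * 3` → lst = [3, 14, 24, 6, 21, 63]
`out = lst[0]` → out = 3
So out = 3

Answer: 3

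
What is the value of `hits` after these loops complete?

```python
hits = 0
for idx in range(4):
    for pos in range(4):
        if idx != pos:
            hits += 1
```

4² - 4 (exclude diagonal)
`hits` takes the values: 0 → 1 → 2 → 3 → 4 → 5 → 6 → 7 → 8 → 9 → 10 → 11 → 12

Answer: 12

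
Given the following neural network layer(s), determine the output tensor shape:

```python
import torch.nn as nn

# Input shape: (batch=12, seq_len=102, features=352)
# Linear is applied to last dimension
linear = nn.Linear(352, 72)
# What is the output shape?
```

Input: (12, 102, 352) -> Output: (12, 102, 72)

Answer: (12, 102, 72)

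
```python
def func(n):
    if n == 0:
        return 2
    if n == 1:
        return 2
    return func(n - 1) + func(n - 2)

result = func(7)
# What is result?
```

Build up from base cases: func(0)=2, func(1)=2, func(2)=4, func(3)=6, func(4)=10, func(5)=16, func(6)=26, ..., func(7)=42

Answer: 42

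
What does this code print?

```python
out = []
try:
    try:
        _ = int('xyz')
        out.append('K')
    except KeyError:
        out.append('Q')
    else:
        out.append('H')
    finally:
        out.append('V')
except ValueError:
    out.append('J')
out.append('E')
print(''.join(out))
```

Execution trace: 'V' (finally) → 'J' (outer except ValueError) → 'E' (after the try/except). Output: VJE

Answer: VJE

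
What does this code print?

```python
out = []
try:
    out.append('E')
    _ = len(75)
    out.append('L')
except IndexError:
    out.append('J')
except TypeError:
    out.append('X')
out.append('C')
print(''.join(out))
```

Execution trace: 'E' (try body) → 'X' (except TypeError) → 'C' (after the try/except). Output: EXC

Answer: EXC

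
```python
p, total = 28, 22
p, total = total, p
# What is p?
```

Trace:
`p, total = 28, 22` → p = 28; total = 22
`p, total = total, p` → p = 22; total = 28
So p = 22

Answer: 22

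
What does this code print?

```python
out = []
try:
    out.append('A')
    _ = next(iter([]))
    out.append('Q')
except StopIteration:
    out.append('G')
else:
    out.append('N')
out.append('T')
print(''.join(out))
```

Execution trace: 'A' (try body) → 'G' (except StopIteration) → 'T' (after the try/except). Output: AGT

Answer: AGT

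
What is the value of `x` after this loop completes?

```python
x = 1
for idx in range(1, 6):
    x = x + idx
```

Start at 1, add 1 through 5
`x` takes the values: 1 → 2 → 4 → 7 → 11 → 16

Answer: 16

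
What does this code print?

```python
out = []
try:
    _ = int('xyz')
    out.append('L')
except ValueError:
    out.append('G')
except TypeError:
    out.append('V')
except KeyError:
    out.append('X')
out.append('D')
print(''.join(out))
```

Execution trace: 'G' (except ValueError) → 'D' (after the try/except). Output: GD

Answer: GD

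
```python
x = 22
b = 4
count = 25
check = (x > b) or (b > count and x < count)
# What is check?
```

Trace:
`x = 22` → x = 22
`b = 4` → b = 4
`count = 25` → count = 25
`check = (x > b) or (b > count and x < count)` → check = True
So check = True

Answer: True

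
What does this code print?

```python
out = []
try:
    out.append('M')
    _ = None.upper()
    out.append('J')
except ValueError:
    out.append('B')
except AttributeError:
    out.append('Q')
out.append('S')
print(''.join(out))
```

Execution trace: 'M' (try body) → 'Q' (except AttributeError) → 'S' (after the try/except). Output: MQS

Answer: MQS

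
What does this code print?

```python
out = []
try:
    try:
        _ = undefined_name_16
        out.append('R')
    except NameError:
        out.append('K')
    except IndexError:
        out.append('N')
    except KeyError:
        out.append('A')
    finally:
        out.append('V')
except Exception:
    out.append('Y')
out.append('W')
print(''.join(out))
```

Execution trace: 'K' (inner except NameError) → 'V' (inner finally) → 'W' (after the try/except). Output: KVW

Answer: KVW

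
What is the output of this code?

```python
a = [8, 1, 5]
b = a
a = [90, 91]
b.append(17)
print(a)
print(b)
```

Key concept: rebinding vs mutation: a is rebound to a new list, b still points at the original.
Step by step:
`a = [8, 1, 5]` → a = [8, 1, 5]
`b = a` → b = [8, 1, 5] (same object as a)
`a = [90, 91]` → a = [90, 91]
`b.append(17)` → b = [8, 1, 5, 17]
`print(a)` → prints [90, 91]
`print(b)` → prints [8, 1, 5, 17]

Answer:
[90, 91]
[8, 1, 5, 17]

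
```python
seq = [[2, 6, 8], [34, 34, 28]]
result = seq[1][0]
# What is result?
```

Trace:
`seq = [[2, 6, 8], [34, 34, 28]]` → seq = [[2, 6, 8], [34, 34, 28]]
`result = seq[1][0]` → result = 34
So result = 34

Answer: 34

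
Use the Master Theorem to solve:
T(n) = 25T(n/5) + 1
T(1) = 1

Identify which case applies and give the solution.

a=25, b=5, f(n)=1. log_5(25) = 2. Since c=0 < 2, Case 1 applies: T(n) = Θ(n^log_b(a)) = O(n^2).

Answer: O(n^2) - Case 1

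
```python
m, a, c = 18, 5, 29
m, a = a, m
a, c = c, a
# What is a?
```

Trace:
`m, a, c = 18, 5, 29` → m = 18; a = 5; c = 29
`m, a = a, m` → m = 5; a = 18
`a, c = c, a` → a = 29; c = 18
So a = 29

Answer: 29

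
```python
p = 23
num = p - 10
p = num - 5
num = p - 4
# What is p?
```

Trace:
`p = 23` → p = 23
`num = p - 10` → num = 13
`p = num - 5` → p = 8
`num = p - 4` → num = 4
So p = 8

Answer: 8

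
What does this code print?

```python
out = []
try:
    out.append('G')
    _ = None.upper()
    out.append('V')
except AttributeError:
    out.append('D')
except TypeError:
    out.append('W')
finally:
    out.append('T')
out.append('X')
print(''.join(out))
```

Execution trace: 'G' (try body) → 'D' (except AttributeError) → 'T' (finally) → 'X' (after the try/except). Output: GDTX

Answer: GDTX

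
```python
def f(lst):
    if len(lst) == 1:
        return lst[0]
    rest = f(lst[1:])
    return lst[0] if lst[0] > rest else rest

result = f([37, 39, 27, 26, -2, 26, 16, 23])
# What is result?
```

Recursive max over [37, 39, 27, 26, -2, 26, 16, 23] = 39

Answer: 39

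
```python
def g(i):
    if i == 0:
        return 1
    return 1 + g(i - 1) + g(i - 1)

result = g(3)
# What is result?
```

g(i) = 1 + 2·g(i-1), g(0)=1. Closed form: (1+1)·2^3 - 1 = 15.

Answer: 15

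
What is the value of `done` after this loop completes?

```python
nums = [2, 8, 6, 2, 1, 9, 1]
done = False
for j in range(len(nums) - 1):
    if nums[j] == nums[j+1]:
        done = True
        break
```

Check consecutive duplicates in [2, 8, 6, 2, 1, 9, 1]
`done` takes the values: False

Answer: False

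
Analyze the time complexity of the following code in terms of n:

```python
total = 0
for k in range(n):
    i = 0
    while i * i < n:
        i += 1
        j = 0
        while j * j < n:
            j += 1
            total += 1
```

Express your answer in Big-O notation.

Each loop level contributes: n × √n × √n. Multiplying the contributions gives O(n^2).

Answer: O(n^2)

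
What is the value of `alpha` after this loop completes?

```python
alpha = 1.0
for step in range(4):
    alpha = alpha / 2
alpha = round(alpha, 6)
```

Halving LR 4 times: 1 / 2^4
`alpha` takes the values: 1.0 → 0.5 → 0.25 → 0.125 → 0.0625

Answer: 0.0625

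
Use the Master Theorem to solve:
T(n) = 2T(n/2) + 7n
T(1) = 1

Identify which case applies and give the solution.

a=2, b=2, f(n)=7n. log_2(2) = 1. Since c=1 = 1, Case 2 applies: T(n) = Θ(n^log_b(a) · log n) = O(n log n).

Answer: O(n log n) - Case 2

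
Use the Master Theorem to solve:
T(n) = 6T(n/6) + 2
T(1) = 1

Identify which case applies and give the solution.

a=6, b=6, f(n)=2. log_6(6) = 1. Since c=0 < 1, Case 1 applies: T(n) = Θ(n^log_b(a)) = O(n).

Answer: O(n) - Case 1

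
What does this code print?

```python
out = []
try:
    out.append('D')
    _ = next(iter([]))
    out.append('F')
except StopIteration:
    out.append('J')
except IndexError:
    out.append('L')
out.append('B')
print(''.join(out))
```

Execution trace: 'D' (try body) → 'J' (except StopIteration) → 'B' (after the try/except). Output: DJB

Answer: DJB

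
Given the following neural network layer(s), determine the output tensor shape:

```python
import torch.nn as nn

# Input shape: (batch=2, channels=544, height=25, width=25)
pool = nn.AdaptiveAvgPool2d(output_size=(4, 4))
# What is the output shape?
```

Input: (2, 544, 25, 25) -> Output: (2, 544, 4, 4)

Answer: (2, 544, 4, 4)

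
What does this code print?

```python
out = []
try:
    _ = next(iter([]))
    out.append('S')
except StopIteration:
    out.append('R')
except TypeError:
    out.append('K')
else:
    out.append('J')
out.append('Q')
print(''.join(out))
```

Execution trace: 'R' (except StopIteration) → 'Q' (after the try/except). Output: RQ

Answer: RQ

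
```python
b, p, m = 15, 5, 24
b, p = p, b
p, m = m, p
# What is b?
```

Trace:
`b, p, m = 15, 5, 24` → b = 15; p = 5; m = 24
`b, p = p, b` → b = 5; p = 15
`p, m = m, p` → p = 24; m = 15
So b = 5

Answer: 5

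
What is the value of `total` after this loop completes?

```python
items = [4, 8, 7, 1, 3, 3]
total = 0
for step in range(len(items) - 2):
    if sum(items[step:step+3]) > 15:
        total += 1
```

Count windows with sum > 15
`total` takes the values: 0 → 1 → 2

Answer: 2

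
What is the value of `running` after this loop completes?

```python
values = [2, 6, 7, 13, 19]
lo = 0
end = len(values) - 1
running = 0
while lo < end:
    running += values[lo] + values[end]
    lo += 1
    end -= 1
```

Sum of pairs from ends
`running` takes the values: 0 → 21 → 40

Answer: 40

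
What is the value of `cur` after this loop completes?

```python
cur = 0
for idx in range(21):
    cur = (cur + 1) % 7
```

Increment mod 7, 21 times = 0
`cur` takes the values: 0 → 1 → 2 → 3 → 4 → 5 → 6 → 0 → 1 → 2 → 3 → 4 → 5 → 6 → 0 → 1 → 2 → 3 → 4 → 5 → 6 → 0

Answer: 0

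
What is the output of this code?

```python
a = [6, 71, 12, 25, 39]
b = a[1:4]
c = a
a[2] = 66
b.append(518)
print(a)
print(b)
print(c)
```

Key concept: slice vs alias.
Step by step:
`a = [6, 71, 12, 25, 39]` → a = [6, 71, 12, 25, 39]
`b = a[1:4]` → b = [71, 12, 25]
`c = a` → c = [6, 71, 12, 25, 39] (same object as a)
`a[2] = 66` → a = [6, 71, 66, 25, 39] (same object as c); c = [6, 71, 66, 25, 39] (same object as a)
`b.append(518)` → b = [71, 12, 25, 518]
`print(a)` → prints [6, 71, 66, 25, 39]
`print(b)` → prints [71, 12, 25, 518]
`print(c)` → prints [6, 71, 66, 25, 39]

Answer:
[6, 71, 66, 25, 39]
[71, 12, 25, 518]
[6, 71, 66, 25, 39]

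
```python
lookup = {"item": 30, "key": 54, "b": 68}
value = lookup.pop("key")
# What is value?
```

Trace:
`lookup = {"item": 30, "key": 54, "b": 68}` → lookup = {'item': 30, 'key': 54, 'b': 68}
`value = lookup.pop("key")` → lookup = {'item': 30, 'b': 68}; value = 54
So value = 54

Answer: 54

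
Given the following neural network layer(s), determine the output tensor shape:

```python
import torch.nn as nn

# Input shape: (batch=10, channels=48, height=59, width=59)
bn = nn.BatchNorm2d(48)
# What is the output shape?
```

Input: (10, 48, 59, 59) -> Output: (10, 48, 59, 59)

Answer: (10, 48, 59, 59)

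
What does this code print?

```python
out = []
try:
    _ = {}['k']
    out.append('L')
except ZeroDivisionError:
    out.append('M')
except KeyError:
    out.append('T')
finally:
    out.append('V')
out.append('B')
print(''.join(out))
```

Execution trace: 'T' (except KeyError) → 'V' (finally) → 'B' (after the try/except). Output: TVB

Answer: TVB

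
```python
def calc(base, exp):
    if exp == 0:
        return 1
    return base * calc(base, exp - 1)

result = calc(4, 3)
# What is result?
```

calc(4, 3) = 4 * 4 * 4 = 64

Answer: 64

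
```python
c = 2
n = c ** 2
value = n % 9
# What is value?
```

Trace:
`c = 2` → c = 2
`n = c ** 2` → n = 4
`value = n % 9` → value = 4
So value = 4

Answer: 4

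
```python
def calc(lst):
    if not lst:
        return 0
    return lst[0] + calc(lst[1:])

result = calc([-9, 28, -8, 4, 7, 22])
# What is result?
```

(-9) + 28 + (-8) + 4 + 7 + 22 + 0 = 44

Answer: 44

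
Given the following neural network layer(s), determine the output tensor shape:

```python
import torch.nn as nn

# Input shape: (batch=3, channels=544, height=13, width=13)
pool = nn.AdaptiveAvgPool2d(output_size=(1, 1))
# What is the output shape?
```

Input: (3, 544, 13, 13) -> Output: (3, 544, 1, 1)

Answer: (3, 544, 1, 1)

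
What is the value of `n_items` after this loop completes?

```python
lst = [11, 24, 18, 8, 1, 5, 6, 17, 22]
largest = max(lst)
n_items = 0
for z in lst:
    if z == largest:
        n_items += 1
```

Count of max value 24 in [11, 24, 18, 8, 1, 5, 6, 17, 22]
`n_items` takes the values: 0 → 1

Answer: 1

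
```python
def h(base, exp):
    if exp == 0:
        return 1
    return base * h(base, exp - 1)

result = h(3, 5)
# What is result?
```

h(3, 5) = 3 * 3 * 3 * 3 * 3 = 243

Answer: 243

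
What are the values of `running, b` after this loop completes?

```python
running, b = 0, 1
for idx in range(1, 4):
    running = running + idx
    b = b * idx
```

Sum and factorial of 1 to 3
`running, b` takes the values: (0, 1) → (1, 1) → (3, 1) → (3, 2) → (6, 2) → (6, 6)

Answer: 6, 6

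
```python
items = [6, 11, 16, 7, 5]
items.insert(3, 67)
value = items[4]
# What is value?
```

Trace:
`items = [6, 11, 16, 7, 5]` → items = [6, 11, 16, 7, 5]
`items.insert(3, 67)` → items = [6, 11, 16, 67, 7, 5]
`value = items[4]` → value = 7
So value = 7

Answer: 7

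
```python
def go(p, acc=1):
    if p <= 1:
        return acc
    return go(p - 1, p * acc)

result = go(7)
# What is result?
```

Accumulator trace (n, acc): (7, 1) -> (6, 7) -> (5, 42) -> (4, 210) -> (3, 840) -> (2, 2520) -> (1, 5040) -> return 5040

Answer: 5040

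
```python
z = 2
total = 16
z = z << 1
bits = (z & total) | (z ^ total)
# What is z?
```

Trace:
`z = 2` → z = 2
`total = 16` → total = 16
`z = z << 1` → z = 4
`bits = (z & total) | (z ^ total)` → bits = 20
So z = 4

Answer: 4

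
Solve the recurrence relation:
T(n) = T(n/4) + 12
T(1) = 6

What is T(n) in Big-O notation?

Each step divides n by 4 and adds 12. After log_4(n) steps we reach T(1)=6. So T(n) = 12·log_4(n) + 6 = O(log n).

Answer: O(log n)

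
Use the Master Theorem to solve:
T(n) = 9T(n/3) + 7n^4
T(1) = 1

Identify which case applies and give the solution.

a=9, b=3, f(n)=7n^4. log_3(9) = 2. Since c=4 > 2 and the regularity condition holds (9(n/3)^4 = (9/3^4)n^4 with 9/3^4 < 1), Case 3 applies: T(n) = Θ(f(n)) = O(n^4).

Answer: O(n^4) - Case 3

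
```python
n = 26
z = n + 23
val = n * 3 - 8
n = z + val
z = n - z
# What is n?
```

Trace:
`n = 26` → n = 26
`z = n + 23` → z = 49
`val = n * 3 - 8` → val = 70
`n = z + val` → n = 119
`z = n - z` → z = 70
So n = 119

Answer: 119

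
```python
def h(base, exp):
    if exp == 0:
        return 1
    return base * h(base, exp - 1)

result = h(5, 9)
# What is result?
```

h(5, 9) = 5 * 5 * 5 * 5 * 5 * 5 * 5 * 5 * 5 = 1953125

Answer: 1953125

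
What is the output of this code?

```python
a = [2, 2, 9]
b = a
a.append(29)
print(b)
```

Key concept: basic list aliasing.
Step by step:
`a = [2, 2, 9]` → a = [2, 2, 9]
`b = a` → b = [2, 2, 9] (same object as a)
`a.append(29)` → a = [2, 2, 9, 29] (same object as b); b = [2, 2, 9, 29] (same object as a)
`print(b)` → prints [2, 2, 9, 29]

Answer: [2, 2, 9, 29]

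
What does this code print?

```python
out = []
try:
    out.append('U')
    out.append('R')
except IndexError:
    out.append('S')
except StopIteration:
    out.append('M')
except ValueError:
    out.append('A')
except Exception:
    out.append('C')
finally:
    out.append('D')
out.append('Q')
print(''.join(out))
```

Execution trace: 'U' (try body) → 'R' (try body, no exception) → 'D' (finally) → 'Q' (after the try/except). Output: URDQ

Answer: URDQ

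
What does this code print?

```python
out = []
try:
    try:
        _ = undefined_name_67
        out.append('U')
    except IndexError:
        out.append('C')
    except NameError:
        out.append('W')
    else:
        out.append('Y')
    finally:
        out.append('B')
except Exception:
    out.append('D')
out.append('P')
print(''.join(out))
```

Execution trace: 'W' (inner except NameError) → 'B' (inner finally) → 'P' (after the try/except). Output: WBP

Answer: WBP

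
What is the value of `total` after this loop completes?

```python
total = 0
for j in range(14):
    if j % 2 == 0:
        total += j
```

Sum of even numbers 0 to 13
`total` takes the values: 0 → 2 → 6 → 12 → 20 → 30 → 42

Answer: 42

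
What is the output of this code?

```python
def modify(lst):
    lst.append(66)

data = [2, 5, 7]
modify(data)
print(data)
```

Key concept: function modifies passed list.
Step by step:
`data = [2, 5, 7]` → data = [2, 5, 7]
`modify(data)` → data = [2, 5, 7, 66]
`print(data)` → prints [2, 5, 7, 66]

Answer: [2, 5, 7, 66]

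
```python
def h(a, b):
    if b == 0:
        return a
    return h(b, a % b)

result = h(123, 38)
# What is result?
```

h(123, 38) -> h(38, 9) -> h(9, 2) -> h(2, 1) -> h(1, 0) -> 1

Answer: 1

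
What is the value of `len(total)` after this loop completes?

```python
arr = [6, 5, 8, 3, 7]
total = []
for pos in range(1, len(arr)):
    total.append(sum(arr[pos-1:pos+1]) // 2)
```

Number of 2-element averages
`total` takes the values: [] → [5] → [5, 6] → [5, 6, 5] → [5, 6, 5, 5]
So `len(total)` = 4

Answer: 4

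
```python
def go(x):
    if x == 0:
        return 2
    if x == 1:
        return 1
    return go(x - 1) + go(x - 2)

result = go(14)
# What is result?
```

Build up from base cases: go(0)=2, go(1)=1, go(2)=3, go(3)=4, go(4)=7, go(5)=11, go(6)=18, ..., go(14)=843

Answer: 843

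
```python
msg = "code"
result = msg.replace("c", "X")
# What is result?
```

Trace:
`msg = "code"` → msg = 'code'
`result = msg.replace("c", "X")` → result = 'Xode'
So result = 'Xode'

Answer: 'Xode'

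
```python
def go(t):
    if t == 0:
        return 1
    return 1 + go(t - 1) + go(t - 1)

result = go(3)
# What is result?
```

go(t) = 1 + 2·go(t-1), go(0)=1. Closed form: (1+1)·2^3 - 1 = 15.

Answer: 15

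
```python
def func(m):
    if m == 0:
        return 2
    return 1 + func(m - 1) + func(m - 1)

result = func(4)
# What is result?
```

func(m) = 1 + 2·func(m-1), func(0)=2. Closed form: (2+1)·2^4 - 1 = 47.

Answer: 47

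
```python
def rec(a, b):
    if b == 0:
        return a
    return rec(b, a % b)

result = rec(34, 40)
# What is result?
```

rec(34, 40) -> rec(40, 34) -> rec(34, 6) -> rec(6, 4) -> rec(4, 2) -> rec(2, 0) -> 2

Answer: 2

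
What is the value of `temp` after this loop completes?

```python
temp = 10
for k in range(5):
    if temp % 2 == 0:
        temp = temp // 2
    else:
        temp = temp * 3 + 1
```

Collatz-style transformation from 10
`temp` takes the values: 10 → 5 → 16 → 8 → 4 → 2

Answer: 2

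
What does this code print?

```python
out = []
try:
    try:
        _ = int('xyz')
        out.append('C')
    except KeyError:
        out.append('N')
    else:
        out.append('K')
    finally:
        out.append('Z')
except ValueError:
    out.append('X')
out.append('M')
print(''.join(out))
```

Execution trace: 'Z' (finally) → 'X' (outer except ValueError) → 'M' (after the try/except). Output: ZXM

Answer: ZXM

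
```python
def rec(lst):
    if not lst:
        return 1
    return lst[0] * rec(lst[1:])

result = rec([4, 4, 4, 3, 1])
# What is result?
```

Product over [4, 4, 4, 3, 1] = 4 * 4 * 4 * 3 * 1 = 192

Answer: 192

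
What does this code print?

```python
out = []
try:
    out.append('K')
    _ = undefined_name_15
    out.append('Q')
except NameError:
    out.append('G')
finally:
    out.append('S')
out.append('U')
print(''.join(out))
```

Execution trace: 'K' (try body) → 'G' (except NameError) → 'S' (finally) → 'U' (after the try/except). Output: KGSU

Answer: KGSU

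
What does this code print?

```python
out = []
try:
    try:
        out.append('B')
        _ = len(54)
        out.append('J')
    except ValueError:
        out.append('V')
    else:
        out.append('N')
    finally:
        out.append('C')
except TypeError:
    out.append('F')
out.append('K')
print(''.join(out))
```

Execution trace: 'B' (try body) → 'C' (finally) → 'F' (outer except TypeError) → 'K' (after the try/except). Output: BCFK

Answer: BCFK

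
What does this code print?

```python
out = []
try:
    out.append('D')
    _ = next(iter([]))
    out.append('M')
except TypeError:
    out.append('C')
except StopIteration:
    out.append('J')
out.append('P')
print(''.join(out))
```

Execution trace: 'D' (try body) → 'J' (except StopIteration) → 'P' (after the try/except). Output: DJP

Answer: DJP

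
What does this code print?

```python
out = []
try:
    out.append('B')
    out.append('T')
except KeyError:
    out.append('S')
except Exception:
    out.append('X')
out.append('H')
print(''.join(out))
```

Execution trace: 'B' (try body) → 'T' (try body, no exception) → 'H' (after the try/except). Output: BTH

Answer: BTH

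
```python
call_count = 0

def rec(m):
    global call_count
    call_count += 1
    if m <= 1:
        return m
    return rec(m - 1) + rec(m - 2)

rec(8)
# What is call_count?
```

Calls(m) = 1 + Calls(m-1) + Calls(m-2); Calls(0)=Calls(1)=1. For m=8 this gives 67.

Answer: 67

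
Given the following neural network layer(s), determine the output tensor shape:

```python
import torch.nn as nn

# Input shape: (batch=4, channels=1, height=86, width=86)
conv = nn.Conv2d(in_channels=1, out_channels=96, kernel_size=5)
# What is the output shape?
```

Input: (4, 1, 86, 86) -> Output: (4, 96, 82, 82)

Answer: (4, 96, 82, 82)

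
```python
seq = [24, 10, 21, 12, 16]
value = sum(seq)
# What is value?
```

Trace:
`seq = [24, 10, 21, 12, 16]` → seq = [24, 10, 21, 12, 16]
`value = sum(seq)` → value = 83
So value = 83

Answer: 83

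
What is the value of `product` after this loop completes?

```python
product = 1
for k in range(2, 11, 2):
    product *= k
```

Product of even numbers 2 to 10
`product` takes the values: 1 → 2 → 8 → 48 → 384 → 3840

Answer: 3840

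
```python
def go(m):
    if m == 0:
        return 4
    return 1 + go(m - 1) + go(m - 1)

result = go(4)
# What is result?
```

go(m) = 1 + 2·go(m-1), go(0)=4. Closed form: (4+1)·2^4 - 1 = 79.

Answer: 79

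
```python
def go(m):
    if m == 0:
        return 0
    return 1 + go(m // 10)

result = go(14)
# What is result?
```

Count of digits of 14: 2

Answer: 2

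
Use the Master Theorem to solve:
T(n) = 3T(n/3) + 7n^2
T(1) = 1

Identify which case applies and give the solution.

a=3, b=3, f(n)=7n^2. log_3(3) = 1. Since c=2 > 1 and the regularity condition holds (3(n/3)^2 = (3/3^2)n^2 with 3/3^2 < 1), Case 3 applies: T(n) = Θ(f(n)) = O(n^2).

Answer: O(n^2) - Case 3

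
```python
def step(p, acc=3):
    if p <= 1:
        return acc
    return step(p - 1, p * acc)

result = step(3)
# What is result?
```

Accumulator trace (n, acc): (3, 3) -> (2, 9) -> (1, 18) -> return 18

Answer: 18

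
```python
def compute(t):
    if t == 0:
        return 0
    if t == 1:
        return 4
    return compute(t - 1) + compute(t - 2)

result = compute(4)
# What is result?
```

Build up from base cases: compute(0)=0, compute(1)=4, compute(2)=4, compute(3)=8, compute(4)=12

Answer: 12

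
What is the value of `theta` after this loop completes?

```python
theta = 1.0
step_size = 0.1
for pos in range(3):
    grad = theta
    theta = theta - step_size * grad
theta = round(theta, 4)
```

Gradient descent: w = 1.0 * (1 - 0.1)^3
`theta` takes the values: 1.0 → 0.9 → 0.81 → 0.729

Answer: 0.729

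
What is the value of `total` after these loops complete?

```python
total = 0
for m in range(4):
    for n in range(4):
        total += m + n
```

Sum of all m+n for m,n in 4x4
`total` takes the values: 0 → 1 → 3 → 6 → 7 → 9 → 12 → 16 → 18 → 21 → 25 → 30 → 33 → 37 → 42 → 48

Answer: 48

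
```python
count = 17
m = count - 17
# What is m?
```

Trace:
`count = 17` → count = 17
`m = count - 17` → m = 0
So m = 0

Answer: 0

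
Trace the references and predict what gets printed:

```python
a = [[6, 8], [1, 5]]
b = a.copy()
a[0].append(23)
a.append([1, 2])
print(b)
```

Key concept: shallow copy with nested lists.
Step by step:
`a = [[6, 8], [1, 5]]` → a = [[6, 8], [1, 5]]
`b = a.copy()` → b = [[6, 8], [1, 5]]
`a[0].append(23)` → a = [[6, 8, 23], [1, 5]]; b = [[6, 8, 23], [1, 5]]
`a.append([1, 2])` → a = [[6, 8, 23], [1, 5], [1, 2]]
`print(b)` → prints [[6, 8, 23], [1, 5]]

Answer: [[6, 8, 23], [1, 5]]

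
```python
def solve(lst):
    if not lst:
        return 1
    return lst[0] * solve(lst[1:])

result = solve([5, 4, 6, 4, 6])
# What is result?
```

Product over [5, 4, 6, 4, 6] = 5 * 4 * 6 * 4 * 6 = 2880

Answer: 2880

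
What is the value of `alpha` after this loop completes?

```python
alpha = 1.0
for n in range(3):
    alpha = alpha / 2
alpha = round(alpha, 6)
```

Halving LR 3 times: 1 / 2^3
`alpha` takes the values: 1.0 → 0.5 → 0.25 → 0.125

Answer: 0.125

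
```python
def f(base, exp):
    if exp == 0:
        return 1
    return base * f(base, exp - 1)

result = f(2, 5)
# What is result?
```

f(2, 5) = 2 * 2 * 2 * 2 * 2 = 32

Answer: 32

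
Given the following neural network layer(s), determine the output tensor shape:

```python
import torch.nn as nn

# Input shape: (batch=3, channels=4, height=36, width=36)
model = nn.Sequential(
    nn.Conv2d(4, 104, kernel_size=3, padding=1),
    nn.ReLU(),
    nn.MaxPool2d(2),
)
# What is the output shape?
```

Input: (3, 4, 36, 36) -> after Conv2d: (3, 104, 36, 36) -> after ReLU: (3, 104, 36, 36) -> Output: (3, 104, 18, 18)

Answer: (3, 104, 18, 18)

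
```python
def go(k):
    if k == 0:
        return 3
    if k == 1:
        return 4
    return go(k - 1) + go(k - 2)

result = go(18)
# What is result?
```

Build up from base cases: go(0)=3, go(1)=4, go(2)=7, go(3)=11, go(4)=18, go(5)=29, go(6)=47, ..., go(18)=15127

Answer: 15127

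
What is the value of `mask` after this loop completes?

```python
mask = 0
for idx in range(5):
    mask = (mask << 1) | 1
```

Build 5 consecutive 1-bits: 0b11111
`mask` takes the values: 0 → 1 → 3 → 7 → 15 → 31

Answer: 31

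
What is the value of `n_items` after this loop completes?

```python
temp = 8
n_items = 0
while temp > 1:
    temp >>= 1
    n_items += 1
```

Count right shifts until 1
`n_items` takes the values: 0 → 1 → 2 → 3

Answer: 3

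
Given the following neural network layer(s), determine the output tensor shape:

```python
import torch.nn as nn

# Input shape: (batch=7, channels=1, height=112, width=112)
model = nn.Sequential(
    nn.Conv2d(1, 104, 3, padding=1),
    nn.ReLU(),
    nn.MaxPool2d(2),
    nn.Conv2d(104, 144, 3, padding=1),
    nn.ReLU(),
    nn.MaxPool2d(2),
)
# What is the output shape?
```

Input: (7, 1, 112, 112) -> after first Conv2d: (7, 104, 112, 112) -> after first MaxPool2d: (7, 104, 56, 56) -> after second Conv2d: (7, 144, 56, 56) -> Output: (7, 144, 28, 28)

Answer: (7, 144, 28, 28)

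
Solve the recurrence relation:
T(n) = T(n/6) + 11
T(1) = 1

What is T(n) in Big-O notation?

Each step divides n by 6 and adds 11. After log_6(n) steps we reach T(1)=1. So T(n) = 11·log_6(n) + 1 = O(log n).

Answer: O(log n)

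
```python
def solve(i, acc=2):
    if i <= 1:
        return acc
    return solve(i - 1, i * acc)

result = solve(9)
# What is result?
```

Accumulator trace (n, acc): (9, 2) -> (8, 18) -> (7, 144) -> (6, 1008) -> (5, 6048) -> (4, 30240) -> (3, 120960) -> (2, 362880) -> (1, 725760) -> return 725760

Answer: 725760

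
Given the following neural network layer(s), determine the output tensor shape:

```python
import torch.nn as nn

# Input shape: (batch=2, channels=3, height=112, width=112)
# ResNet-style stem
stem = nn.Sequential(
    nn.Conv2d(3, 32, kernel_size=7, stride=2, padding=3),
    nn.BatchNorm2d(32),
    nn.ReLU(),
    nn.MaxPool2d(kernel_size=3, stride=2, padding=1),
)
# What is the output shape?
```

Input: (2, 3, 112, 112) -> after Conv2d 7x7 stride=2: (2, 32, 56, 56) -> Output: (2, 32, 28, 28)

Answer: (2, 32, 28, 28)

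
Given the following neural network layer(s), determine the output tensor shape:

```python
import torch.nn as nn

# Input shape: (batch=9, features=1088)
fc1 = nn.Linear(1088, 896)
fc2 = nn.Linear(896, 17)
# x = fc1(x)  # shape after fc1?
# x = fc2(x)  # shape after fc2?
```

Input: (9, 1088) -> after fc1: (9, 896) -> Output: (9, 17)

Answer: (9, 17)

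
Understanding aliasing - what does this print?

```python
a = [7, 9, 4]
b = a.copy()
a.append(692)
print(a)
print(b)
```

Key concept: list.copy() creates independent copy.
Step by step:
`a = [7, 9, 4]` → a = [7, 9, 4]
`b = a.copy()` → b = [7, 9, 4]
`a.append(692)` → a = [7, 9, 4, 692]
`print(a)` → prints [7, 9, 4, 692]
`print(b)` → prints [7, 9, 4]

Answer:
[7, 9, 4, 692]
[7, 9, 4]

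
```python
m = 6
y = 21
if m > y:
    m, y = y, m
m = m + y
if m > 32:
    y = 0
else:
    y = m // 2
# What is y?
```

Trace:
`m = 6` → m = 6
`y = 21` → y = 21
`if m > y: ...` → m > y is False → no variable changes
`m = m + y` → m = 27
`if m > 32: ...` → m > 32 is False, take else branch → y = 13
So y = 13

Answer: 13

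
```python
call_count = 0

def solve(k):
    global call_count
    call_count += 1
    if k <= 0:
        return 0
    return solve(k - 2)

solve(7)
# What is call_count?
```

Linear recursion stepping by 2: 5 calls from k=7 down to ≤0.

Answer: 5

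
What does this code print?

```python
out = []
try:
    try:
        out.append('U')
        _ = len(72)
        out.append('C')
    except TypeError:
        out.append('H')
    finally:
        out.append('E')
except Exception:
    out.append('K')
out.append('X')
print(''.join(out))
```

Execution trace: 'U' (inner try body) → 'H' (inner except TypeError) → 'E' (inner finally) → 'X' (after the try/except). Output: UHEX

Answer: UHEX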